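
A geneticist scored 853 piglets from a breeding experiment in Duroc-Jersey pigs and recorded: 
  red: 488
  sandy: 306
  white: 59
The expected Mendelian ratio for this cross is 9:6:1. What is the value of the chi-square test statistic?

1.348

Total ratio parts = 16. Expected numbers out of 853:
  red: 853 × 9/16 = 479.8125
  sandy: 853 × 6/16 = 319.875
  white: 853 × 1/16 = 53.3125
χ² = Σ (O − E)² / E
  red: (488 − 479.8125)² / 479.8125 = 0.1397
  sandy: (306 − 319.875)² / 319.875 = 0.6018
  white: (59 − 53.3125)² / 53.3125 = 0.6068
χ² = 0.1397 + 0.6018 + 0.6068 = 1.3483 ≈ 1.348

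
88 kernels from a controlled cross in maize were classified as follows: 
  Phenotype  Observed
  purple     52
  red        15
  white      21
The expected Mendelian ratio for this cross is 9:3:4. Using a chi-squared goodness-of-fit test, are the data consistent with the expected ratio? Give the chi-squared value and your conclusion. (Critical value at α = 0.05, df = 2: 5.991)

The 9:3:4 ratio has 16 parts, so with N = 88 the expected counts are:
  purple: 88 × 9/16 = 49.5
  red: 88 × 3/16 = 16.5
  white: 88 × 4/16 = 22
χ² = Σ (O − E)² / E
  purple: (52 − 49.5)² / 49.5 = 0.1263
  red: (15 − 16.5)² / 16.5 = 0.1364
  white: (21 − 22)² / 22 = 0.0455
χ² = 0.1263 + 0.1364 + 0.0455 = 0.3082 ≈ 0.308
Degrees of freedom = 3 − 1 = 2; critical value at α = 0.05 is 5.991.
Since 0.308 < 5.991, we fail to reject the null hypothesis — the data are consistent with the 9:3:4 ratio.

0.308; consistent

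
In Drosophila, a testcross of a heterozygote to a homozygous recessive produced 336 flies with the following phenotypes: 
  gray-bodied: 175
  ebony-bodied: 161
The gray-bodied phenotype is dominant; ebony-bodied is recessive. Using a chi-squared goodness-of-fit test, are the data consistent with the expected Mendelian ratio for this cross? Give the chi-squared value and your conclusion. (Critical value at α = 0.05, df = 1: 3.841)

A testcross of a heterozygote (Aa × aa) gives a 1:1 phenotypic ratio.
Total ratio parts = 2. Expected numbers out of 336:
  gray-bodied: 336 × 1/2 = 168
  ebony-bodied: 336 × 1/2 = 168
χ² = Σ (O − E)² / E
  gray-bodied: (175 − 168)² / 168 = 0.2917
  ebony-bodied: (161 − 168)² / 168 = 0.2917
χ² = 0.2917 + 0.2917 = 0.5834 ≈ 0.583
Degrees of freedom = 2 − 1 = 1; critical value at α = 0.05 is 3.841.
Since 0.583 < 3.841, we fail to reject the null hypothesis — the data are consistent with the 1:1 ratio.

0.583; consistent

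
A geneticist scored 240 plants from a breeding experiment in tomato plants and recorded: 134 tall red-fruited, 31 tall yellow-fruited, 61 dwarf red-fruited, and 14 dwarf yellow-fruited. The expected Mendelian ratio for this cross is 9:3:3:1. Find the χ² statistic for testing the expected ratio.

Expected counts for N = 240 under a 9:3:3:1 ratio (total parts = 16):
  tall red-fruited: 240 × 9/16 = 135
  tall yellow-fruited: 240 × 3/16 = 45
  dwarf red-fruited: 240 × 3/16 = 45
  dwarf yellow-fruited: 240 × 1/16 = 15
χ² = Σ (O − E)² / E
  tall red-fruited: (134 − 135)² / 135 = 0.0074
  tall yellow-fruited: (31 − 45)² / 45 = 4.3556
  dwarf red-fruited: (61 − 45)² / 45 = 5.6889
  dwarf yellow-fruited: (14 − 15)² / 15 = 0.0667
χ² = 0.0074 + 4.3556 + 5.6889 + 0.0667 = 10.1186 ≈ 10.119

10.119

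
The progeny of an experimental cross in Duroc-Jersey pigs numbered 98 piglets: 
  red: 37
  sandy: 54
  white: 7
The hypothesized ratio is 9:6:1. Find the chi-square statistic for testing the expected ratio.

The 9:6:1 ratio has 16 parts, so with N = 98 the expected counts are:
  red: 98 × 9/16 = 55.125
  sandy: 98 × 6/16 = 36.75
  white: 98 × 1/16 = 6.125
χ² = Σ (O − E)² / E
  red: (37 − 55.125)² / 55.125 = 5.9595
  sandy: (54 − 36.75)² / 36.75 = 8.0969
  white: (7 − 6.125)² / 6.125 = 0.1250
χ² = 5.9595 + 8.0969 + 0.1250 = 14.1814 ≈ 14.181

14.181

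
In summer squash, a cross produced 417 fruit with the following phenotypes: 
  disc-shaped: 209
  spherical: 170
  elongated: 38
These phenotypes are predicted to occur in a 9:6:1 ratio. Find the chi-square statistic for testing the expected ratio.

Total ratio parts = 16. Expected numbers out of 417:
  disc-shaped: 417 × 9/16 = 234.5625
  spherical: 417 × 6/16 = 156.375
  elongated: 417 × 1/16 = 26.0625
χ² = Σ (O − E)² / E
  disc-shaped: (209 − 234.5625)² / 234.5625 = 2.7858
  spherical: (170 − 156.375)² / 156.375 = 1.1872
  elongated: (38 − 26.0625)² / 26.0625 = 5.4678
χ² = 2.7858 + 1.1872 + 5.4678 = 9.4408 ≈ 9.441

9.441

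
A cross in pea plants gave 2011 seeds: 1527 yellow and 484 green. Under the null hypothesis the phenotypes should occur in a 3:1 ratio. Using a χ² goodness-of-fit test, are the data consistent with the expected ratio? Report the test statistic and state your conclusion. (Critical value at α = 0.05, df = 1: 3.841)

Expected counts for N = 2011 under a 3:1 ratio (total parts = 4):
  yellow: 2011 × 3/4 = 1508.25
  green: 2011 × 1/4 = 502.75
χ² = Σ (O − E)² / E
  yellow: (1527 − 1508.25)² / 1508.25 = 0.2331
  green: (484 − 502.75)² / 502.75 = 0.6993
χ² = 0.2331 + 0.6993 = 0.9324 ≈ 0.932
Degrees of freedom = 2 − 1 = 1; critical value at α = 0.05 is 3.841.
Since 0.932 < 3.841, we fail to reject the null hypothesis — the data are consistent with the 3:1 ratio.

0.932; consistent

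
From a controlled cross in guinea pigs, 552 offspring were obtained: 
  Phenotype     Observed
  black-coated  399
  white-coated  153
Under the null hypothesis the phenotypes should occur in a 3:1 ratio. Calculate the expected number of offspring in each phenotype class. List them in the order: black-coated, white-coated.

The 3:1 ratio has 4 parts, so with N = 552 the expected counts are:
  black-coated: 552 × 3/4 = 414
  white-coated: 552 × 1/4 = 138

414, 138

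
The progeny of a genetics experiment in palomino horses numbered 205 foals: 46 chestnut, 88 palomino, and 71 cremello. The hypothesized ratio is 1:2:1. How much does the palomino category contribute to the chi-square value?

The 1:2:1 ratio has 4 parts, so with N = 205 the expected counts are:
  chestnut: 205 × 1/4 = 51.25
  palomino: 205 × 2/4 = 102.5
  cremello: 205 × 1/4 = 51.25
Contribution of palomino: (88 − 102.5)² / 102.5 = 2.0512

2.051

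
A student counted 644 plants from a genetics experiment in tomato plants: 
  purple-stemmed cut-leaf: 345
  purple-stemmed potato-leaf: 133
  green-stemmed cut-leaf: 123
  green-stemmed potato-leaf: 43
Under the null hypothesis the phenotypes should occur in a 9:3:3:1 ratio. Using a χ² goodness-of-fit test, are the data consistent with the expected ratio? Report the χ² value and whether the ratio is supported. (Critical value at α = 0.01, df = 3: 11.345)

The 9:3:3:1 ratio has 16 parts, so with N = 644 the expected counts are:
  purple-stemmed cut-leaf: 644 × 9/16 = 362.25
  purple-stemmed potato-leaf: 644 × 3/16 = 120.75
  green-stemmed cut-leaf: 644 × 3/16 = 120.75
  green-stemmed potato-leaf: 644 × 1/16 = 40.25
χ² = Σ (O − E)² / E
  purple-stemmed cut-leaf: (345 − 362.25)² / 362.25 = 0.8214
  purple-stemmed potato-leaf: (133 − 120.75)² / 120.75 = 1.2428
  green-stemmed cut-leaf: (123 − 120.75)² / 120.75 = 0.0419
  green-stemmed potato-leaf: (43 − 40.25)² / 40.25 = 0.1879
χ² = 0.8214 + 1.2428 + 0.0419 + 0.1879 = 2.294
Degrees of freedom = 4 − 1 = 3; critical value at α = 0.01 is 11.345.
Since 2.294 < 11.345, we fail to reject the null hypothesis — the data are consistent with the 9:3:3:1 ratio.

2.294; consistent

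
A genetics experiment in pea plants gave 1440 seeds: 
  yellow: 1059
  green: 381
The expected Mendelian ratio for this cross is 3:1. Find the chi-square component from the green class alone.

1.225

Under the 3:1 hypothesis (Σ ratio = 4, N = 1440):
  yellow: 1440 × 3/4 = 1080
  green: 1440 × 1/4 = 360
Contribution of green: (381 − 360)² / 360 = 1.2250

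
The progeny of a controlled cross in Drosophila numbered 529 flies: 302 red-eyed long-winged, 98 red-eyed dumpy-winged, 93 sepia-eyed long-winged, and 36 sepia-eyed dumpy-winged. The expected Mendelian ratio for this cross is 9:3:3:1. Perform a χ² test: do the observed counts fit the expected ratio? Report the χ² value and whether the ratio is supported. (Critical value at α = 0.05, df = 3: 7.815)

Under the 9:3:3:1 hypothesis (Σ ratio = 16, N = 529):
  red-eyed long-winged: 529 × 9/16 = 297.5625
  red-eyed dumpy-winged: 529 × 3/16 = 99.1875
  sepia-eyed long-winged: 529 × 3/16 = 99.1875
  sepia-eyed dumpy-winged: 529 × 1/16 = 33.0625
χ² = Σ (O − E)² / E
  red-eyed long-winged: (302 − 297.5625)² / 297.5625 = 0.0662
  red-eyed dumpy-winged: (98 − 99.1875)² / 99.1875 = 0.0142
  sepia-eyed long-winged: (93 − 99.1875)² / 99.1875 = 0.3860
  sepia-eyed dumpy-winged: (36 − 33.0625)² / 33.0625 = 0.2610
χ² = 0.0662 + 0.0142 + 0.3860 + 0.2610 = 0.7274 ≈ 0.727
Degrees of freedom = 4 − 1 = 3; critical value at α = 0.05 is 7.815.
Since 0.727 < 7.815, we fail to reject the null hypothesis — the data are consistent with the 9:3:3:1 ratio.

0.727; consistent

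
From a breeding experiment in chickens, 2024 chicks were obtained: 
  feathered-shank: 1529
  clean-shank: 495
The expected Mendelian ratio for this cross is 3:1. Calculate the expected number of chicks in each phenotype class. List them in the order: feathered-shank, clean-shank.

1518, 506

Total ratio parts = 4. Expected numbers out of 2024:
  feathered-shank: 2024 × 3/4 = 1518
  clean-shank: 2024 × 1/4 = 506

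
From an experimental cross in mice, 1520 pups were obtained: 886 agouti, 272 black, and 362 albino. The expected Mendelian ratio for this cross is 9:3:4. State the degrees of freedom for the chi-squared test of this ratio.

2

A goodness-of-fit test with 3 phenotype classes has df = 3 − 1 = 2.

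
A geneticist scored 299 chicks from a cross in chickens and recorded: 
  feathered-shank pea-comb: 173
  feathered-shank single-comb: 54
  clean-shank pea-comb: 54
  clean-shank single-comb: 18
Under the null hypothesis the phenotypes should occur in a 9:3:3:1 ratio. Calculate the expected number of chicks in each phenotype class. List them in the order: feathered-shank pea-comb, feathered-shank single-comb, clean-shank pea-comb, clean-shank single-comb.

168.1875, 56.0625, 56.0625, 18.6875

Expected counts for N = 299 under a 9:3:3:1 ratio (total parts = 16):
  feathered-shank pea-comb: 299 × 9/16 = 168.1875
  feathered-shank single-comb: 299 × 3/16 = 56.0625
  clean-shank pea-comb: 299 × 3/16 = 56.0625
  clean-shank single-comb: 299 × 1/16 = 18.6875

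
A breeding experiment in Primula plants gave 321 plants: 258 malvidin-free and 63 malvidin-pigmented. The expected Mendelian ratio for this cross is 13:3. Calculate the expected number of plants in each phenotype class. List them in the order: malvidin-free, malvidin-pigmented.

260.8125, 60.1875

Under the 13:3 hypothesis (Σ ratio = 16, N = 321):
  malvidin-free: 321 × 13/16 = 260.8125
  malvidin-pigmented: 321 × 3/16 = 60.1875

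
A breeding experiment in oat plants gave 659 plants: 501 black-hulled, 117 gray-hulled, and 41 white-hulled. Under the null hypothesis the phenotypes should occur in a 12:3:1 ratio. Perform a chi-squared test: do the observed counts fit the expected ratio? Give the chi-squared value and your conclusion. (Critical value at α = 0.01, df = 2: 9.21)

The 12:3:1 ratio has 16 parts, so with N = 659 the expected counts are:
  black-hulled: 659 × 12/16 = 494.25
  gray-hulled: 659 × 3/16 = 123.5625
  white-hulled: 659 × 1/16 = 41.1875
χ² = Σ (O − E)² / E
  black-hulled: (501 − 494.25)² / 494.25 = 0.0922
  gray-hulled: (117 − 123.5625)² / 123.5625 = 0.3485
  white-hulled: (41 − 41.1875)² / 41.1875 = 0.0009
χ² = 0.0922 + 0.3485 + 0.0009 = 0.4416 ≈ 0.442
Degrees of freedom = 3 − 1 = 2; critical value at α = 0.01 is 9.21.
Since 0.442 < 9.21, we fail to reject the null hypothesis — the data are consistent with the 12:3:1 ratio.

0.442; consistent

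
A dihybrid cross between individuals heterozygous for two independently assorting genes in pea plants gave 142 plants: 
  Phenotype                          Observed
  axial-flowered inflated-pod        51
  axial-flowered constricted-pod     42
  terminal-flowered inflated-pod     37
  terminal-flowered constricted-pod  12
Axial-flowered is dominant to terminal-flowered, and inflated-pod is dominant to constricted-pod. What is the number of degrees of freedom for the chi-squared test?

3

A dihybrid F₂ with independent assortment and complete dominance at both loci gives a 9:3:3:1 phenotypic ratio.
A goodness-of-fit test with 4 phenotype classes has df = 4 − 1 = 3.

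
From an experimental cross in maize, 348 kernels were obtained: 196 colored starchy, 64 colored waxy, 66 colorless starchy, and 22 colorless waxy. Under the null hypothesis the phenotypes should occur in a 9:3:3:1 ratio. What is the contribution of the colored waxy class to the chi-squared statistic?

Total ratio parts = 16. Expected numbers out of 348:
  colored starchy: 348 × 9/16 = 195.75
  colored waxy: 348 × 3/16 = 65.25
  colorless starchy: 348 × 3/16 = 65.25
  colorless waxy: 348 × 1/16 = 21.75
Contribution of colored waxy: (64 − 65.25)² / 65.25 = 0.0239

0.024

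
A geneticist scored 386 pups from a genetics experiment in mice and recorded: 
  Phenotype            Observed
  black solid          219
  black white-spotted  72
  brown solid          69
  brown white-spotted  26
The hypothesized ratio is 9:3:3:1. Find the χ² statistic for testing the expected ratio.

The 9:3:3:1 ratio has 16 parts, so with N = 386 the expected counts are:
  black solid: 386 × 9/16 = 217.125
  black white-spotted: 386 × 3/16 = 72.375
  brown solid: 386 × 3/16 = 72.375
  brown white-spotted: 386 × 1/16 = 24.125
χ² = Σ (O − E)² / E
  black solid: (219 − 217.125)² / 217.125 = 0.0162
  black white-spotted: (72 − 72.375)² / 72.375 = 0.0019
  brown solid: (69 − 72.375)² / 72.375 = 0.1574
  brown white-spotted: (26 − 24.125)² / 24.125 = 0.1457
χ² = 0.0162 + 0.0019 + 0.1574 + 0.1457 = 0.3212 ≈ 0.321

0.321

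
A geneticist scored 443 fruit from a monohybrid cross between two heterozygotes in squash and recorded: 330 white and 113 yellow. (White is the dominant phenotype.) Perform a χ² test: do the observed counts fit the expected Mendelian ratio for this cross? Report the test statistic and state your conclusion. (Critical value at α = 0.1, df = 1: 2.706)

0.061; consistent

For a monohybrid cross between heterozygotes with complete dominance, the expected phenotypic ratio is 3:1.
Expected counts for N = 443 under a 3:1 ratio (total parts = 4):
  white: 443 × 3/4 = 332.25
  yellow: 443 × 1/4 = 110.75
χ² = Σ (O − E)² / E
  white: (330 − 332.25)² / 332.25 = 0.0152
  yellow: (113 − 110.75)² / 110.75 = 0.0457
χ² = 0.0152 + 0.0457 = 0.0609 ≈ 0.061
Degrees of freedom = 2 − 1 = 1; critical value at α = 0.1 is 2.706.
Since 0.061 < 2.706, we fail to reject the null hypothesis — the data are consistent with the 3:1 ratio.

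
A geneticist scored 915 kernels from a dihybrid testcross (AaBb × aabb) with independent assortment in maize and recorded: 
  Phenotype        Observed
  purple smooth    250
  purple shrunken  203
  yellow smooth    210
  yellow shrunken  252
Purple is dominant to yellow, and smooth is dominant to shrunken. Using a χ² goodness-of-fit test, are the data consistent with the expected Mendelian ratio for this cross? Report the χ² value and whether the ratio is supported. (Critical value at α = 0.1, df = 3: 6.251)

8.773; not consistent

A dihybrid testcross with independent assortment gives a 1:1:1:1 ratio.
Total ratio parts = 4. Expected numbers out of 915:
  purple smooth: 915 × 1/4 = 228.75
  purple shrunken: 915 × 1/4 = 228.75
  yellow smooth: 915 × 1/4 = 228.75
  yellow shrunken: 915 × 1/4 = 228.75
χ² = Σ (O − E)² / E
  purple smooth: (250 − 228.75)² / 228.75 = 1.9740
  purple shrunken: (203 − 228.75)² / 228.75 = 2.8986
  yellow smooth: (210 − 228.75)² / 228.75 = 1.5369
  yellow shrunken: (252 − 228.75)² / 228.75 = 2.3631
χ² = 1.9740 + 2.8986 + 1.5369 + 2.3631 = 8.7726 ≈ 8.773
Degrees of freedom = 4 − 1 = 3; critical value at α = 0.1 is 6.251.
Since 8.773 > 6.251, we reject the null hypothesis — the data do not fit the 1:1:1:1 ratio.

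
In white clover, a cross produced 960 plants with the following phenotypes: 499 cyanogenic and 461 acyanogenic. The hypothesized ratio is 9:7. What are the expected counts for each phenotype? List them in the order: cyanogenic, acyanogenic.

Expected counts for N = 960 under a 9:7 ratio (total parts = 16):
  cyanogenic: 960 × 9/16 = 540
  acyanogenic: 960 × 7/16 = 420

540, 420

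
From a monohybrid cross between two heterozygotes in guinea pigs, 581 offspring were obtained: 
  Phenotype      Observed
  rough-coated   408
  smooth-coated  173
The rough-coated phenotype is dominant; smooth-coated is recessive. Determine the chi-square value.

For a monohybrid cross between heterozygotes with complete dominance, the expected phenotypic ratio is 3:1.
Expected counts for N = 581 under a 3:1 ratio (total parts = 4):
  rough-coated: 581 × 3/4 = 435.75
  smooth-coated: 581 × 1/4 = 145.25
χ² = Σ (O − E)² / E
  rough-coated: (408 − 435.75)² / 435.75 = 1.7672
  smooth-coated: (173 − 145.25)² / 145.25 = 5.3016
χ² = 1.7672 + 5.3016 = 7.0688 ≈ 7.069

7.069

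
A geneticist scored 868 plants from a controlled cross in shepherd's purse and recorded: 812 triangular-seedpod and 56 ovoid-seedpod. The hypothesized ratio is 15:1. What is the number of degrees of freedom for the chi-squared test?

1

A goodness-of-fit test with 2 phenotype classes has df = 2 − 1 = 1.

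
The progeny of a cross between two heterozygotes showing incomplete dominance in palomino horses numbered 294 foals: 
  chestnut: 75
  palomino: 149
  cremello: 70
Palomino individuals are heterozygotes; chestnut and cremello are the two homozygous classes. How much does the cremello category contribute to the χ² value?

0.167

With incomplete dominance, a heterozygote × heterozygote cross gives a 1:2:1 phenotypic ratio.
Under the 1:2:1 hypothesis (Σ ratio = 4, N = 294):
  chestnut: 294 × 1/4 = 73.5
  palomino: 294 × 2/4 = 147
  cremello: 294 × 1/4 = 73.5
Contribution of cremello: (70 − 73.5)² / 73.5 = 0.1667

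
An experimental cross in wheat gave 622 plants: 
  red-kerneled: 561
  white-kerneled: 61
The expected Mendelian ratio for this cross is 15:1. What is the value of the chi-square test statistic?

Under the 15:1 hypothesis (Σ ratio = 16, N = 622):
  red-kerneled: 622 × 15/16 = 583.125
  white-kerneled: 622 × 1/16 = 38.875
χ² = Σ (O − E)² / E
  red-kerneled: (561 − 583.125)² / 583.125 = 0.8395
  white-kerneled: (61 − 38.875)² / 38.875 = 12.5920
χ² = 0.8395 + 12.5920 = 13.4315 ≈ 13.432

13.432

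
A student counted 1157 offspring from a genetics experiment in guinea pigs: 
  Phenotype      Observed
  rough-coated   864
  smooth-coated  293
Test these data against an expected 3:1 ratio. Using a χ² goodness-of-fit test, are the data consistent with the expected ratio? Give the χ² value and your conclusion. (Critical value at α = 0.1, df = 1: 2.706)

The 3:1 ratio has 4 parts, so with N = 1157 the expected counts are:
  rough-coated: 1157 × 3/4 = 867.75
  smooth-coated: 1157 × 1/4 = 289.25
χ² = Σ (O − E)² / E
  rough-coated: (864 − 867.75)² / 867.75 = 0.0162
  smooth-coated: (293 − 289.25)² / 289.25 = 0.0486
χ² = 0.0162 + 0.0486 = 0.0648 ≈ 0.065
Degrees of freedom = 2 − 1 = 1; critical value at α = 0.1 is 2.706.
Since 0.065 < 2.706, we fail to reject the null hypothesis — the data are consistent with the 3:1 ratio.

0.065; consistent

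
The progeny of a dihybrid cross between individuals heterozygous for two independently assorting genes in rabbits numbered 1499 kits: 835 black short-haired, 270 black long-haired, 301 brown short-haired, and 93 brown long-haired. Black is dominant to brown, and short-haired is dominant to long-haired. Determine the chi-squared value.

1.934

A dihybrid F₂ with independent assortment and complete dominance at both loci gives a 9:3:3:1 phenotypic ratio.
The 9:3:3:1 ratio has 16 parts, so with N = 1499 the expected counts are:
  black short-haired: 1499 × 9/16 = 843.1875
  black long-haired: 1499 × 3/16 = 281.0625
  brown short-haired: 1499 × 3/16 = 281.0625
  brown long-haired: 1499 × 1/16 = 93.6875
χ² = Σ (O − E)² / E
  black short-haired: (835 − 843.1875)² / 843.1875 = 0.0795
  black long-haired: (270 − 281.0625)² / 281.0625 = 0.4354
  brown short-haired: (301 − 281.0625)² / 281.0625 = 1.4143
  brown long-haired: (93 − 93.6875)² / 93.6875 = 0.0050
χ² = 0.0795 + 0.4354 + 1.4143 + 0.0050 = 1.9342 ≈ 1.934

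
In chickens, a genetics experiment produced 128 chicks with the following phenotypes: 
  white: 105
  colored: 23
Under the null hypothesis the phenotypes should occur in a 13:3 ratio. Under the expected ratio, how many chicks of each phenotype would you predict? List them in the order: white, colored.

Under the 13:3 hypothesis (Σ ratio = 16, N = 128):
  white: 128 × 13/16 = 104
  colored: 128 × 3/16 = 24

104, 24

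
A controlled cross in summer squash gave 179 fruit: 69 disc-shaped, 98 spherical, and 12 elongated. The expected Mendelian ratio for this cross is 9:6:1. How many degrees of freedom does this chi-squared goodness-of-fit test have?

2

A goodness-of-fit test with 3 phenotype classes has df = 3 − 1 = 2.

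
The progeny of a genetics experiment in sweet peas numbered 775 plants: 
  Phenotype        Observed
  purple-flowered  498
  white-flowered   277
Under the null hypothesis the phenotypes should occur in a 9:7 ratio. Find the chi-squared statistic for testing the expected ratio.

20.196

Total ratio parts = 16. Expected numbers out of 775:
  purple-flowered: 775 × 9/16 = 435.9375
  white-flowered: 775 × 7/16 = 339.0625
χ² = Σ (O − E)² / E
  purple-flowered: (498 − 435.9375)² / 435.9375 = 8.8356
  white-flowered: (277 − 339.0625)² / 339.0625 = 11.3600
χ² = 8.8356 + 11.3600 = 20.1956 ≈ 20.196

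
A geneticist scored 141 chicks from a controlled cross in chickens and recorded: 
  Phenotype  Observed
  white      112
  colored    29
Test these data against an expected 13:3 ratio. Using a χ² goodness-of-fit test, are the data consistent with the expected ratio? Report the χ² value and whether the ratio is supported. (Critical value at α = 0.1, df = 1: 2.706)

Under the 13:3 hypothesis (Σ ratio = 16, N = 141):
  white: 141 × 13/16 = 114.5625
  colored: 141 × 3/16 = 26.4375
χ² = Σ (O − E)² / E
  white: (112 − 114.5625)² / 114.5625 = 0.0573
  colored: (29 − 26.4375)² / 26.4375 = 0.2484
χ² = 0.0573 + 0.2484 = 0.3057 ≈ 0.306
Degrees of freedom = 2 − 1 = 1; critical value at α = 0.1 is 2.706.
Since 0.306 < 2.706, we fail to reject the null hypothesis — the data are consistent with the 13:3 ratio.

0.306; consistent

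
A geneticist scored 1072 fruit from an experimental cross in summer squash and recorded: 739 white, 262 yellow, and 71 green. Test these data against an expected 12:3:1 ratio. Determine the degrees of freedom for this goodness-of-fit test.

2

A goodness-of-fit test with 3 phenotype classes has df = 3 − 1 = 2.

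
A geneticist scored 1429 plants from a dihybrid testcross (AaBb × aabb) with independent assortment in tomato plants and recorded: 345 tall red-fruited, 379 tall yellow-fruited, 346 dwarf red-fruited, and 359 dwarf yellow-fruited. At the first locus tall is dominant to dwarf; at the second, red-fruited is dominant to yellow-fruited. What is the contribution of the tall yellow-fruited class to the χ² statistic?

1.324

A dihybrid testcross with independent assortment gives a 1:1:1:1 ratio.
Under the 1:1:1:1 hypothesis (Σ ratio = 4, N = 1429):
  tall red-fruited: 1429 × 1/4 = 357.25
  tall yellow-fruited: 1429 × 1/4 = 357.25
  dwarf red-fruited: 1429 × 1/4 = 357.25
  dwarf yellow-fruited: 1429 × 1/4 = 357.25
Contribution of tall yellow-fruited: (379 − 357.25)² / 357.25 = 1.3242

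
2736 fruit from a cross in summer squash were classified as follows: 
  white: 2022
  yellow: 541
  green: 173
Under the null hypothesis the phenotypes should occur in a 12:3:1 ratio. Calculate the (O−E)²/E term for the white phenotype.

Total ratio parts = 16. Expected numbers out of 2736:
  white: 2736 × 12/16 = 2052
  yellow: 2736 × 3/16 = 513
  green: 2736 × 1/16 = 171
Contribution of white: (2022 − 2052)² / 2052 = 0.4386

0.439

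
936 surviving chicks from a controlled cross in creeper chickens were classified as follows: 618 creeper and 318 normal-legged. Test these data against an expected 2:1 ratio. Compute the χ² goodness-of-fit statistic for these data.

0.173

The 2:1 ratio has 3 parts, so with N = 936 the expected counts are:
  creeper: 936 × 2/3 = 624
  normal-legged: 936 × 1/3 = 312
χ² = Σ (O − E)² / E
  creeper: (618 − 624)² / 624 = 0.0577
  normal-legged: (318 − 312)² / 312 = 0.1154
χ² = 0.0577 + 0.1154 = 0.1731 ≈ 0.173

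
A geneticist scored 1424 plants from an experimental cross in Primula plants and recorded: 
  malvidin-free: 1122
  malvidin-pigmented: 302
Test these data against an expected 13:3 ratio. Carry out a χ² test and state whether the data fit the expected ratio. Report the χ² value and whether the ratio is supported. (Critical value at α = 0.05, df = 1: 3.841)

Total ratio parts = 16. Expected numbers out of 1424:
  malvidin-free: 1424 × 13/16 = 1157
  malvidin-pigmented: 1424 × 3/16 = 267
χ² = Σ (O − E)² / E
  malvidin-free: (1122 − 1157)² / 1157 = 1.0588
  malvidin-pigmented: (302 − 267)² / 267 = 4.5880
χ² = 1.0588 + 4.5880 = 5.6468 ≈ 5.647
Degrees of freedom = 2 − 1 = 1; critical value at α = 0.05 is 3.841.
Since 5.647 > 3.841, we reject the null hypothesis — the data do not fit the 13:3 ratio.

5.647; not consistent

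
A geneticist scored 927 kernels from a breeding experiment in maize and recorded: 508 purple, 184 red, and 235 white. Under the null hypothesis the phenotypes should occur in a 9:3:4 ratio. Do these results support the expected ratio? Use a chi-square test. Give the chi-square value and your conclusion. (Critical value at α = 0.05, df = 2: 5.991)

The 9:3:4 ratio has 16 parts, so with N = 927 the expected counts are:
  purple: 927 × 9/16 = 521.4375
  red: 927 × 3/16 = 173.8125
  white: 927 × 4/16 = 231.75
χ² = Σ (O − E)² / E
  purple: (508 − 521.4375)² / 521.4375 = 0.3463
  red: (184 − 173.8125)² / 173.8125 = 0.5971
  white: (235 − 231.75)² / 231.75 = 0.0456
χ² = 0.3463 + 0.5971 + 0.0456 = 0.989
Degrees of freedom = 3 − 1 = 2; critical value at α = 0.05 is 5.991.
Since 0.989 < 5.991, we fail to reject the null hypothesis — the data are consistent with the 9:3:4 ratio.

0.989; consistent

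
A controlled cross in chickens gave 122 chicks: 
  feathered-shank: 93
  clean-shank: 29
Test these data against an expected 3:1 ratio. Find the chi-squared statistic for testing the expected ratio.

The 3:1 ratio has 4 parts, so with N = 122 the expected counts are:
  feathered-shank: 122 × 3/4 = 91.5
  clean-shank: 122 × 1/4 = 30.5
χ² = Σ (O − E)² / E
  feathered-shank: (93 − 91.5)² / 91.5 = 0.0246
  clean-shank: (29 − 30.5)² / 30.5 = 0.0738
χ² = 0.0246 + 0.0738 = 0.0984 ≈ 0.098

0.098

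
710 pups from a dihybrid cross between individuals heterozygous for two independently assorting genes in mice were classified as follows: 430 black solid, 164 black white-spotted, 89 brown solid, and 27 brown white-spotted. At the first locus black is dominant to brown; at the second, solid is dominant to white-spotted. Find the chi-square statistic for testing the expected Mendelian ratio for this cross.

A dihybrid F₂ with independent assortment and complete dominance at both loci gives a 9:3:3:1 phenotypic ratio.
Expected counts for N = 710 under a 9:3:3:1 ratio (total parts = 16):
  black solid: 710 × 9/16 = 399.375
  black white-spotted: 710 × 3/16 = 133.125
  brown solid: 710 × 3/16 = 133.125
  brown white-spotted: 710 × 1/16 = 44.375
χ² = Σ (O − E)² / E
  black solid: (430 − 399.375)² / 399.375 = 2.3484
  black white-spotted: (164 − 133.125)² / 133.125 = 7.1607
  brown solid: (89 − 133.125)² / 133.125 = 14.6255
  brown white-spotted: (27 − 44.375)² / 44.375 = 6.8032
χ² = 2.3484 + 7.1607 + 14.6255 + 6.8032 = 30.9378 ≈ 30.938

30.938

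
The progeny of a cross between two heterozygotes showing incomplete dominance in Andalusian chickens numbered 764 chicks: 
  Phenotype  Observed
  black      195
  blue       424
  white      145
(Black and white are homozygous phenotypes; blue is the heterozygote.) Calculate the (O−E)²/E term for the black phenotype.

0.084

With incomplete dominance, a heterozygote × heterozygote cross gives a 1:2:1 phenotypic ratio.
Under the 1:2:1 hypothesis (Σ ratio = 4, N = 764):
  black: 764 × 1/4 = 191
  blue: 764 × 2/4 = 382
  white: 764 × 1/4 = 191
Contribution of black: (195 − 191)² / 191 = 0.0838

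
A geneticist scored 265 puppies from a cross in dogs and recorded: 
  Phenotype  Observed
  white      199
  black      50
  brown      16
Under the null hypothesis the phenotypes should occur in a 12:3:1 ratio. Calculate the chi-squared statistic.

0.021

The 12:3:1 ratio has 16 parts, so with N = 265 the expected counts are:
  white: 265 × 12/16 = 198.75
  black: 265 × 3/16 = 49.6875
  brown: 265 × 1/16 = 16.5625
χ² = Σ (O − E)² / E
  white: (199 − 198.75)² / 198.75 = 0.0003
  black: (50 − 49.6875)² / 49.6875 = 0.0020
  brown: (16 − 16.5625)² / 16.5625 = 0.0191
χ² = 0.0003 + 0.0020 + 0.0191 = 0.0214 ≈ 0.021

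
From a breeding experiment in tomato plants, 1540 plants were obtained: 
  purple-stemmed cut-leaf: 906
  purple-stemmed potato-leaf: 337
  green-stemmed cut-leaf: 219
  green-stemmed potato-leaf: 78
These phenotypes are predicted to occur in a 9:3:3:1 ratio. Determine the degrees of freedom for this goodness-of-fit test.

A goodness-of-fit test with 4 phenotype classes has df = 4 − 1 = 3.

3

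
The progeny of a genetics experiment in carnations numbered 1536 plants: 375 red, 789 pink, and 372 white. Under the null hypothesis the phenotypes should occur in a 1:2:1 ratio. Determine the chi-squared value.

1.160

Expected counts for N = 1536 under a 1:2:1 ratio (total parts = 4):
  red: 1536 × 1/4 = 384
  pink: 1536 × 2/4 = 768
  white: 1536 × 1/4 = 384
χ² = Σ (O − E)² / E
  red: (375 − 384)² / 384 = 0.2109
  pink: (789 − 768)² / 768 = 0.5742
  white: (372 − 384)² / 384 = 0.3750
χ² = 0.2109 + 0.5742 + 0.3750 = 1.1601 ≈ 1.160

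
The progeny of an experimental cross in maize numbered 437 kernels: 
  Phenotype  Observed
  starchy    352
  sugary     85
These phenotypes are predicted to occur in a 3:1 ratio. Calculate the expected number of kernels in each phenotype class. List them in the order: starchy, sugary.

327.75, 109.25

Under the 3:1 hypothesis (Σ ratio = 4, N = 437):
  starchy: 437 × 3/4 = 327.75
  sugary: 437 × 1/4 = 109.25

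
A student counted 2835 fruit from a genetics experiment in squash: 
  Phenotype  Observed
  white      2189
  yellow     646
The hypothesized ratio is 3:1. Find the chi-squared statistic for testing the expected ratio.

The 3:1 ratio has 4 parts, so with N = 2835 the expected counts are:
  white: 2835 × 3/4 = 2126.25
  yellow: 2835 × 1/4 = 708.75
χ² = Σ (O − E)² / E
  white: (2189 − 2126.25)² / 2126.25 = 1.8519
  yellow: (646 − 708.75)² / 708.75 = 5.5556
χ² = 1.8519 + 5.5556 = 7.4075 ≈ 7.408

7.408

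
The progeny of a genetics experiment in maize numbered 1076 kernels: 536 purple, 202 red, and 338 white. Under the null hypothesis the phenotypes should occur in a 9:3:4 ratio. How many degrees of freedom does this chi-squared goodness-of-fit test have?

2

A goodness-of-fit test with 3 phenotype classes has df = 3 − 1 = 2.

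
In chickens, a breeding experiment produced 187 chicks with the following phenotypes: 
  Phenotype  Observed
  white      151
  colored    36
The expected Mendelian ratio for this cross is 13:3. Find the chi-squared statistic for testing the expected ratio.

0.031

Under the 13:3 hypothesis (Σ ratio = 16, N = 187):
  white: 187 × 13/16 = 151.9375
  colored: 187 × 3/16 = 35.0625
χ² = Σ (O − E)² / E
  white: (151 − 151.9375)² / 151.9375 = 0.0058
  colored: (36 − 35.0625)² / 35.0625 = 0.0251
χ² = 0.0058 + 0.0251 = 0.0309 ≈ 0.031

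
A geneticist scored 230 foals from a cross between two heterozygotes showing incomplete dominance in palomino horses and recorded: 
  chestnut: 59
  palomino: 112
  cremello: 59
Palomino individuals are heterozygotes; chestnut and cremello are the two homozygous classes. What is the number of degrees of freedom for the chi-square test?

2

With incomplete dominance, a heterozygote × heterozygote cross gives a 1:2:1 phenotypic ratio.
A goodness-of-fit test with 3 phenotype classes has df = 3 − 1 = 2.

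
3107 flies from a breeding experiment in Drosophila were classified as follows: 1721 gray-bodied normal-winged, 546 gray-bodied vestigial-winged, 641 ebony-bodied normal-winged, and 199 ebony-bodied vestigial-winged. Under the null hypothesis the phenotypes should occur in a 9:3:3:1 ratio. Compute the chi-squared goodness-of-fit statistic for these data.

Under the 9:3:3:1 hypothesis (Σ ratio = 16, N = 3107):
  gray-bodied normal-winged: 3107 × 9/16 = 1747.6875
  gray-bodied vestigial-winged: 3107 × 3/16 = 582.5625
  ebony-bodied normal-winged: 3107 × 3/16 = 582.5625
  ebony-bodied vestigial-winged: 3107 × 1/16 = 194.1875
χ² = Σ (O − E)² / E
  gray-bodied normal-winged: (1721 − 1747.6875)² / 1747.6875 = 0.4075
  gray-bodied vestigial-winged: (546 − 582.5625)² / 582.5625 = 2.2947
  ebony-bodied normal-winged: (641 − 582.5625)² / 582.5625 = 5.8619
  ebony-bodied vestigial-winged: (199 − 194.1875)² / 194.1875 = 0.1193
χ² = 0.4075 + 2.2947 + 5.8619 + 0.1193 = 8.6834 ≈ 8.683

8.683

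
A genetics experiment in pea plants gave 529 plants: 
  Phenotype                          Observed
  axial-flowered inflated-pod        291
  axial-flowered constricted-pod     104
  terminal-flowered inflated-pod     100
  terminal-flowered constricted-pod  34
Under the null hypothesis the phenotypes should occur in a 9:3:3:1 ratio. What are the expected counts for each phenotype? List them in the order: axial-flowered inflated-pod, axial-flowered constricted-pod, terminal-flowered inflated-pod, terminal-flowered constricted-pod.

The 9:3:3:1 ratio has 16 parts, so with N = 529 the expected counts are:
  axial-flowered inflated-pod: 529 × 9/16 = 297.5625
  axial-flowered constricted-pod: 529 × 3/16 = 99.1875
  terminal-flowered inflated-pod: 529 × 3/16 = 99.1875
  terminal-flowered constricted-pod: 529 × 1/16 = 33.0625

297.5625, 99.1875, 99.1875, 33.0625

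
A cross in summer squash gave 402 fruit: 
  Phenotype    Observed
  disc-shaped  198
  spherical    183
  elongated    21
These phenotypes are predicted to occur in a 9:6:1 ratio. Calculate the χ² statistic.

11.075

Total ratio parts = 16. Expected numbers out of 402:
  disc-shaped: 402 × 9/16 = 226.125
  spherical: 402 × 6/16 = 150.75
  elongated: 402 × 1/16 = 25.125
χ² = Σ (O − E)² / E
  disc-shaped: (198 − 226.125)² / 226.125 = 3.4981
  spherical: (183 − 150.75)² / 150.75 = 6.8993
  elongated: (21 − 25.125)² / 25.125 = 0.6772
χ² = 3.4981 + 6.8993 + 0.6772 = 11.0746 ≈ 11.075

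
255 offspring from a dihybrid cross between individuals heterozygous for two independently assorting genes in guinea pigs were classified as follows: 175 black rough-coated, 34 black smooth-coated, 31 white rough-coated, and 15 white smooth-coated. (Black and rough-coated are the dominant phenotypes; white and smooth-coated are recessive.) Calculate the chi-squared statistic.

A dihybrid F₂ with independent assortment and complete dominance at both loci gives a 9:3:3:1 phenotypic ratio.
The 9:3:3:1 ratio has 16 parts, so with N = 255 the expected counts are:
  black rough-coated: 255 × 9/16 = 143.4375
  black smooth-coated: 255 × 3/16 = 47.8125
  white rough-coated: 255 × 3/16 = 47.8125
  white smooth-coated: 255 × 1/16 = 15.9375
χ² = Σ (O − E)² / E
  black rough-coated: (175 − 143.4375)² / 143.4375 = 6.9451
  black smooth-coated: (34 − 47.8125)² / 47.8125 = 3.9903
  white rough-coated: (31 − 47.8125)² / 47.8125 = 5.9118
  white smooth-coated: (15 − 15.9375)² / 15.9375 = 0.0551
χ² = 6.9451 + 3.9903 + 5.9118 + 0.0551 = 16.9023 ≈ 16.902

16.902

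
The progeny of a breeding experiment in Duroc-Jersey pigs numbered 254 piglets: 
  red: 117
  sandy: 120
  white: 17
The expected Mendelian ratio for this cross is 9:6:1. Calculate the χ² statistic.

Total ratio parts = 16. Expected numbers out of 254:
  red: 254 × 9/16 = 142.875
  sandy: 254 × 6/16 = 95.25
  white: 254 × 1/16 = 15.875
χ² = Σ (O − E)² / E
  red: (117 − 142.875)² / 142.875 = 4.6860
  sandy: (120 − 95.25)² / 95.25 = 6.4311
  white: (17 − 15.875)² / 15.875 = 0.0797
χ² = 4.6860 + 6.4311 + 0.0797 = 11.1968 ≈ 11.197

11.197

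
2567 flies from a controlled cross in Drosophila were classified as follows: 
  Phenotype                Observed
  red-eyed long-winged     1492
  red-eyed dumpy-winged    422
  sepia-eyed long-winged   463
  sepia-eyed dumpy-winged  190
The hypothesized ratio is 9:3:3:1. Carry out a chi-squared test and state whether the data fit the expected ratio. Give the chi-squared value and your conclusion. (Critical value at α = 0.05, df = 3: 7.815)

15.053; not consistent

Under the 9:3:3:1 hypothesis (Σ ratio = 16, N = 2567):
  red-eyed long-winged: 2567 × 9/16 = 1443.9375
  red-eyed dumpy-winged: 2567 × 3/16 = 481.3125
  sepia-eyed long-winged: 2567 × 3/16 = 481.3125
  sepia-eyed dumpy-winged: 2567 × 1/16 = 160.4375
χ² = Σ (O − E)² / E
  red-eyed long-winged: (1492 − 1443.9375)² / 1443.9375 = 1.5998
  red-eyed dumpy-winged: (422 − 481.3125)² / 481.3125 = 7.3091
  sepia-eyed long-winged: (463 − 481.3125)² / 481.3125 = 0.6967
  sepia-eyed dumpy-winged: (190 − 160.4375)² / 160.4375 = 5.4472
χ² = 1.5998 + 7.3091 + 0.6967 + 5.4472 = 15.0528 ≈ 15.053
Degrees of freedom = 4 − 1 = 3; critical value at α = 0.05 is 7.815.
Since 15.053 > 7.815, we reject the null hypothesis — the data do not fit the 9:3:3:1 ratio.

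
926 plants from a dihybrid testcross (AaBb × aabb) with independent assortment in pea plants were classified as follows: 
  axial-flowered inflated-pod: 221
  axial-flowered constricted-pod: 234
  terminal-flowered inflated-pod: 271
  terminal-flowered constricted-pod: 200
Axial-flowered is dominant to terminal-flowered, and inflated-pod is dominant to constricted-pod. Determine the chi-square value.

A dihybrid testcross with independent assortment gives a 1:1:1:1 ratio.
Total ratio parts = 4. Expected numbers out of 926:
  axial-flowered inflated-pod: 926 × 1/4 = 231.5
  axial-flowered constricted-pod: 926 × 1/4 = 231.5
  terminal-flowered inflated-pod: 926 × 1/4 = 231.5
  terminal-flowered constricted-pod: 926 × 1/4 = 231.5
χ² = Σ (O − E)² / E
  axial-flowered inflated-pod: (221 − 231.5)² / 231.5 = 0.4762
  axial-flowered constricted-pod: (234 − 231.5)² / 231.5 = 0.0270
  terminal-flowered inflated-pod: (271 − 231.5)² / 231.5 = 6.7397
  terminal-flowered constricted-pod: (200 − 231.5)² / 231.5 = 4.2862
χ² = 0.4762 + 0.0270 + 6.7397 + 4.2862 = 11.5291 ≈ 11.529

11.529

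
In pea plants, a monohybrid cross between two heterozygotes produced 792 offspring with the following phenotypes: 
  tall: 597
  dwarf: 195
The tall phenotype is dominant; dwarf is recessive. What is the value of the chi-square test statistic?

0.061

For a monohybrid cross between heterozygotes with complete dominance, the expected phenotypic ratio is 3:1.
Total ratio parts = 4. Expected numbers out of 792:
  tall: 792 × 3/4 = 594
  dwarf: 792 × 1/4 = 198
χ² = Σ (O − E)² / E
  tall: (597 − 594)² / 594 = 0.0152
  dwarf: (195 − 198)² / 198 = 0.0455
χ² = 0.0152 + 0.0455 = 0.0607 ≈ 0.061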